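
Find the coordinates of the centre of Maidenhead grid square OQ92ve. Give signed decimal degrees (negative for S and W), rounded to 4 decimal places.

72.1875, 119.7917

Field O=14, Q=16: +14·20° lon, +16·10° lat → SW at lon 100°, lat 70°.
Square 9, 2: +9·2° lon, +2·1° lat → SW at lon 118°, lat 72°.
Subsquare v=21, e=4: +21·0.0833333° lon, +4·0.0416667° lat → SW at lon 119.75°, lat 72.1667°.
Cell spans 0.0833333° lon × 0.0416667° lat. Centre is SW corner plus half of each.
latitude 72.1875, longitude 119.7917.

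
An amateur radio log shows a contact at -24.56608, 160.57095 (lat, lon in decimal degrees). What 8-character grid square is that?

RG05gk84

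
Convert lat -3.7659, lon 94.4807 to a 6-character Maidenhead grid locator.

Offset from 180°W / 90°S: lon 274.4807°, lat 86.2341°.
Field: lon ⌊274.4807/20⌋ = 13 → N; lat ⌊86.2341/10⌋ = 8 → I.
Square: lon ⌊14.4807/2⌋ = 7; lat ⌊6.2341/1⌋ = 6.
Subsquare: lon ⌊0.4807/0.0833333⌋ = 5 → f; lat ⌊0.2341/0.0416667⌋ = 5 → f.

NI76ff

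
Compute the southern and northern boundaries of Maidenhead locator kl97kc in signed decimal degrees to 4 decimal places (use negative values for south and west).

27.0833, 27.1250

Field K=10, L=11: +10·20° lon, +11·10° lat → SW at lon 20°, lat 20°.
Square 9, 7: +9·2° lon, +7·1° lat → SW at lon 38°, lat 27°.
Subsquare k=10, c=2: +10·0.0833333° lon, +2·0.0416667° lat → SW at lon 38.8333°, lat 27.0833°.
Cell spans 0.0833333° lon × 0.0416667° lat.
south 27.0833, north 27.1250.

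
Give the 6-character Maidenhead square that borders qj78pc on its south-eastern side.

QJ78qb

Longitude subsquare p = 15; +1 → 16 = q.
Latitude subsquare c = 2; −1 → 1 = b.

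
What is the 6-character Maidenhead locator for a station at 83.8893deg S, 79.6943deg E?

MA96uc

Shift to the Maidenhead origin (180°W, 90°S): lon 259.6943, lat 6.1107.
Field: 259.6943/20 → 12 → M, 6.1107/10 → 0 → A; chars MA.
Square: 19.6943/2 → 9, 6.1107/1 → 6; chars 96.
Subsquare: 1.6943/0.0833333 → 20 → u, 0.1107/0.0416667 → 2 → c; chars uc.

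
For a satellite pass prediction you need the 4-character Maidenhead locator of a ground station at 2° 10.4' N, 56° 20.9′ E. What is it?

Shift to the Maidenhead origin (180°W, 90°S): lon 236.35, lat 92.17.
Field: lon ⌊236.35/20⌋ = 11 → L; lat ⌊92.17/10⌋ = 9 → J.
Square: lon ⌊16.35/2⌋ = 8; lat ⌊2.17/1⌋ = 2.

LJ82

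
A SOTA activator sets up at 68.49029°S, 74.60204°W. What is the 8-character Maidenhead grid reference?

FC21qm72

Offset from 180°W / 90°S: lon 105.39796°, lat 21.50971°.
Field: lon ⌊105.39796/20⌋ = 5 → F; lat ⌊21.50971/10⌋ = 2 → C.
Square: lon ⌊5.39796/2⌋ = 2; lat ⌊1.50971/1⌋ = 1.
Subsquare: lon ⌊1.39796/0.0833333⌋ = 16 → q; lat ⌊0.50971/0.0416667⌋ = 12 → m.
Extended square: lon ⌊0.06463/0.00833333⌋ = 7; lat ⌊0.00971/0.00416667⌋ = 2.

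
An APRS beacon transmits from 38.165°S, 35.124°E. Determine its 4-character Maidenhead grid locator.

KF71

Offset from 180°W / 90°S: lon 215.12°, lat 51.84°.
Field: 215.12/20 → 10 → K, 51.84/10 → 5 → F; chars KF.
Square: 15.12/2 → 7, 1.84/1 → 1; chars 71.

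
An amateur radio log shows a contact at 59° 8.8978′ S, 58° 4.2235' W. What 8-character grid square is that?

Shift to the Maidenhead origin (180°W, 90°S): lon 121.92961, lat 30.85170.
Field: lon ⌊121.92961/20⌋ = 6 → G; lat ⌊30.85170/10⌋ = 3 → D.
Square: lon ⌊1.92961/2⌋ = 0; lat ⌊0.85170/1⌋ = 0.
Subsquare: lon ⌊1.92961/0.0833333⌋ = 23 → x; lat ⌊0.85170/0.0416667⌋ = 20 → u.
Extended square: lon ⌊0.01294/0.00833333⌋ = 1; lat ⌊0.01837/0.00416667⌋ = 4.

GD00xu14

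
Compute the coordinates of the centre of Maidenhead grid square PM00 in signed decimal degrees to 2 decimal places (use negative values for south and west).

Field P=15, M=12: +15·20° lon, +12·10° lat → SW at lon 120°, lat 30°.
Square 0, 0: +0·2° lon, +0·1° lat → SW at lon 120°, lat 30°.
Cell spans 2° lon × 1° lat. Centre is SW corner plus half of each.
latitude 30.50, longitude 121.00.

30.50, 121.00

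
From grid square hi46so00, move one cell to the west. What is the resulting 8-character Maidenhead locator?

HI46ro90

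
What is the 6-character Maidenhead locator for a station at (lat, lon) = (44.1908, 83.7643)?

NN14ve

Offset from 180°W / 90°S: lon 263.7643°, lat 134.1908°.
Field: lon ⌊263.7643/20⌋ = 13 → N; lat ⌊134.1908/10⌋ = 13 → N.
Square: lon ⌊3.7643/2⌋ = 1; lat ⌊4.1908/1⌋ = 4.
Subsquare: lon ⌊1.7643/0.0833333⌋ = 21 → v; lat ⌊0.1908/0.0416667⌋ = 4 → e.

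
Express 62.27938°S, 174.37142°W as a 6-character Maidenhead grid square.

Add 180° to longitude and 90° to latitude: 5.6286, 27.7206.
Field (20°×10°, letters A–R): lon ⌊5.6286/20⌋ = 0 → A; lat ⌊27.7206/10⌋ = 2 → C.
Square (2°×1°, digits 0–9): lon ⌊5.6286/2⌋ = 2; lat ⌊7.7206/1⌋ = 7.
Subsquare (5′×2.5′, letters a–x): lon ⌊1.6286/0.0833333⌋ = 19 → t; lat ⌊0.7206/0.0416667⌋ = 17 → r.

AC27tr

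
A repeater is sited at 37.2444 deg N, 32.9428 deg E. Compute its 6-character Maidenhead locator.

KM67lf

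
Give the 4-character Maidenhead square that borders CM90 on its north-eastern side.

DM01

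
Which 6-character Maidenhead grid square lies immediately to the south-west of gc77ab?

GC67xa

Longitude subsquare a = 0; −1 → -1, wraps to 23 = x, carry into square.
Longitude square 7; −1 → 6.
Latitude subsquare b = 1; −1 → 0 = a.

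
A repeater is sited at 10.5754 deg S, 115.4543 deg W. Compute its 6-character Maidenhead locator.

DH29gk

Offset from 180°W / 90°S: lon 64.5457°, lat 79.4246°.
Field: 64.5457/20 → 3 → D, 79.4246/10 → 7 → H; chars DH.
Square: 4.5457/2 → 2, 9.4246/1 → 9; chars 29.
Subsquare: 0.5457/0.0833333 → 6 → g, 0.4246/0.0416667 → 10 → k; chars gk.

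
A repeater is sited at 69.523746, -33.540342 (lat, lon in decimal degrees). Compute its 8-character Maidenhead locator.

Offset from 180°W / 90°S: lon 146.45966°, lat 159.52375°.
Field: 146.45966/20 → 7 → H, 159.52375/10 → 15 → P; chars HP.
Square: 6.45966/2 → 3, 9.52375/1 → 9; chars 39.
Subsquare: 0.45966/0.0833333 → 5 → f, 0.52375/0.0416667 → 12 → m; chars fm.
Extended square: 0.04299/0.00833333 → 5, 0.02375/0.00416667 → 5; chars 55.

HP39fm55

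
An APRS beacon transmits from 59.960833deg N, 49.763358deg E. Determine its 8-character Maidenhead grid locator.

Offset from 180°W / 90°S: lon 229.76336°, lat 149.96083°.
Field: 229.76336/20 → 11 → L, 149.96083/10 → 14 → O; chars LO.
Square: 9.76336/2 → 4, 9.96083/1 → 9; chars 49.
Subsquare: 1.76336/0.0833333 → 21 → v, 0.96083/0.0416667 → 23 → x; chars vx.
Extended square: 0.01336/0.00833333 → 1, 0.00250/0.00416667 → 0; chars 10.

LO49vx10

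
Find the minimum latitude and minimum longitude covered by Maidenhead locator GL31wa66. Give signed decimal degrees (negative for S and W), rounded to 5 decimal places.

21.02500, -52.11667

Field G=6, L=11: +6·20° lon, +11·10° lat → SW at lon -60°, lat 20°.
Square 3, 1: +3·2° lon, +1·1° lat → SW at lon -54°, lat 21°.
Subsquare w=22, a=0: +22·0.0833333° lon, +0·0.0416667° lat → SW at lon -52.1667°, lat 21°.
Extended square 6, 6: +6·0.00833333° lon, +6·0.00416667° lat → SW at lon -52.1167°, lat 21.025°.
latitude 21.02500, longitude -52.11667.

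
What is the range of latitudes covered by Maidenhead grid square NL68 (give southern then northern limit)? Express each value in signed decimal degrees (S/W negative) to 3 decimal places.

Field N=13, L=11: +13·20° lon, +11·10° lat → SW at lon 80°, lat 20°.
Square 6, 8: +6·2° lon, +8·1° lat → SW at lon 92°, lat 28°.
Cell spans 2° lon × 1° lat.
south 28.000, north 29.000.

28.000, 29.000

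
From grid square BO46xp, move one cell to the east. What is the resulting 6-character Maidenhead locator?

BO56ap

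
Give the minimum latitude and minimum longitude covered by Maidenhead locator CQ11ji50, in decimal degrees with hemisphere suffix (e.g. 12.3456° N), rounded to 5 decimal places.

71.33333° N, 137.20833° W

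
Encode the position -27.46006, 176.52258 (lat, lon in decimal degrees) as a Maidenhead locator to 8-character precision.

RG82gm29

Add 180° to longitude and 90° to latitude: 356.52258, 62.53994.
Field: 356.52258/20 → 17 → R, 62.53994/10 → 6 → G; chars RG.
Square: 16.52258/2 → 8, 2.53994/1 → 2; chars 82.
Subsquare: 0.52258/0.0833333 → 6 → g, 0.53994/0.0416667 → 12 → m; chars gm.
Extended square: 0.02258/0.00833333 → 2, 0.03994/0.00416667 → 9; chars 29.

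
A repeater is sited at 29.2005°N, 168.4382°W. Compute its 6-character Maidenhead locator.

AL59se

Offset from 180°W / 90°S: lon 11.5618°, lat 119.2005°.
Field: lon ⌊11.5618/20⌋ = 0 → A; lat ⌊119.2005/10⌋ = 11 → L.
Square: lon ⌊11.5618/2⌋ = 5; lat ⌊9.2005/1⌋ = 9.
Subsquare: lon ⌊1.5618/0.0833333⌋ = 18 → s; lat ⌊0.2005/0.0416667⌋ = 4 → e.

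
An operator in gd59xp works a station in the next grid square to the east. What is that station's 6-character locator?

Longitude subsquare x = 23; +1 → 24, wraps to 0 = a, carry into square.
Longitude square 5; +1 → 6.
The latitude characters are unchanged.

GD69ap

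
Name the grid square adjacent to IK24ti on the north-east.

Longitude subsquare t = 19; +1 → 20 = u.
Latitude subsquare i = 8; +1 → 9 = j.

IK24uj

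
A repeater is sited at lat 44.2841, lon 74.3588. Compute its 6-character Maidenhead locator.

Offset from 180°W / 90°S: lon 254.3588°, lat 134.2841°.
Field (20°×10°, letters A–R): 254.3588/20 → 12 → M, 134.2841/10 → 13 → N; chars MN.
Square (2°×1°, digits 0–9): 14.3588/2 → 7, 4.2841/1 → 4; chars 74.
Subsquare (5′×2.5′, letters a–x): 0.3588/0.0833333 → 4 → e, 0.2841/0.0416667 → 6 → g; chars eg.

MN74eg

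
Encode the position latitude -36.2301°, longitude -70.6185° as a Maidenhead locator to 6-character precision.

Offset from 180°W / 90°S: lon 109.3815°, lat 53.7699°.
Field: 109.3815/20 → 5 → F, 53.7699/10 → 5 → F; chars FF.
Square: 9.3815/2 → 4, 3.7699/1 → 3; chars 43.
Subsquare: 1.3815/0.0833333 → 16 → q, 0.7699/0.0416667 → 18 → s; chars qs.

FF43qs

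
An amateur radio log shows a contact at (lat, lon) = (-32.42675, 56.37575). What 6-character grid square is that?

LF87en

Shift to the Maidenhead origin (180°W, 90°S): lon 236.3757, lat 57.5733.
Field (20°×10°, letters A–R): 236.3757/20 → 11 → L, 57.5733/10 → 5 → F; chars LF.
Square (2°×1°, digits 0–9): 16.3757/2 → 8, 7.5733/1 → 7; chars 87.
Subsquare (5′×2.5′, letters a–x): 0.3757/0.0833333 → 4 → e, 0.5733/0.0416667 → 13 → n; chars en.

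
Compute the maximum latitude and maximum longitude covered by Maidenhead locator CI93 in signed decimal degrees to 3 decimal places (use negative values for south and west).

Field C=2, I=8: +2·20° lon, +8·10° lat → SW at lon -140°, lat -10°.
Square 9, 3: +9·2° lon, +3·1° lat → SW at lon -122°, lat -7°.
Cell spans 2° lon × 1° lat. NE corner is SW corner plus one full cell.
latitude -6.000, longitude -120.000.

-6.000, -120.000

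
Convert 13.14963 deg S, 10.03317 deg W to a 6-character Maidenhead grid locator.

IH46xu

Add 180° to longitude and 90° to latitude: 169.9668, 76.8504.
Field: lon ⌊169.9668/20⌋ = 8 → I; lat ⌊76.8504/10⌋ = 7 → H.
Square: lon ⌊9.9668/2⌋ = 4; lat ⌊6.8504/1⌋ = 6.
Subsquare: lon ⌊1.9668/0.0833333⌋ = 23 → x; lat ⌊0.8504/0.0416667⌋ = 20 → u.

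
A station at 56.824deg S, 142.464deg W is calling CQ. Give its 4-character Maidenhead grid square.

BD83

Add 180° to longitude and 90° to latitude: 37.54, 33.18.
Field: lon ⌊37.54/20⌋ = 1 → B; lat ⌊33.18/10⌋ = 3 → D.
Square: lon ⌊17.54/2⌋ = 8; lat ⌊3.18/1⌋ = 3.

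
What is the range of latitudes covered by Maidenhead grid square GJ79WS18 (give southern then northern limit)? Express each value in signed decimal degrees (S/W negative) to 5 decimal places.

Field G=6, J=9: +6·20° lon, +9·10° lat → SW at lon -60°, lat 0°.
Square 7, 9: +7·2° lon, +9·1° lat → SW at lon -46°, lat 9°.
Subsquare w=22, s=18: +22·0.0833333° lon, +18·0.0416667° lat → SW at lon -44.1667°, lat 9.75°.
Extended square 1, 8: +1·0.00833333° lon, +8·0.00416667° lat → SW at lon -44.1583°, lat 9.78333°.
Cell spans 0.00833333° lon × 0.00416667° lat.
south 9.78333, north 9.78750.

9.78333, 9.78750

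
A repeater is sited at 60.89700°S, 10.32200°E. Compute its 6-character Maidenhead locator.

JC59dc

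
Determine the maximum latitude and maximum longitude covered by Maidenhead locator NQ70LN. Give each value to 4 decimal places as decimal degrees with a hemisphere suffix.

Field N=13, Q=16: +13·20° lon, +16·10° lat → SW at lon 80°, lat 70°.
Square 7, 0: +7·2° lon, +0·1° lat → SW at lon 94°, lat 70°.
Subsquare l=11, n=13: +11·0.0833333° lon, +13·0.0416667° lat → SW at lon 94.9167°, lat 70.5417°.
Cell spans 0.0833333° lon × 0.0416667° lat. NE corner is SW corner plus one full cell.
latitude 70.5833° N, longitude 95.0000° E.

70.5833° N, 95.0000° E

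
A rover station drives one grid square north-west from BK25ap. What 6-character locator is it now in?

Longitude subsquare a = 0; −1 → -1, wraps to 23 = x, carry into square.
Longitude square 2; −1 → 1.
Latitude subsquare p = 15; +1 → 16 = q.

BK15xq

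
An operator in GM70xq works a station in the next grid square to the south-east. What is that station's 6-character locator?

GM80ap

Longitude subsquare x = 23; +1 → 24, wraps to 0 = a, carry into square.
Longitude square 7; +1 → 8.
Latitude subsquare q = 16; −1 → 15 = p.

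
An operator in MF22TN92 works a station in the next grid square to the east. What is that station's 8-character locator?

MF22un02

Longitude extended square 9; +1 → 10, wraps to 0, carry into subsquare.
Longitude subsquare t = 19; +1 → 20 = u.
The latitude characters are unchanged.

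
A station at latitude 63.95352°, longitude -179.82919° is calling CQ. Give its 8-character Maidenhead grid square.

Shift to the Maidenhead origin (180°W, 90°S): lon 0.17081, lat 153.95352.
Field: lon ⌊0.17081/20⌋ = 0 → A; lat ⌊153.95352/10⌋ = 15 → P.
Square: lon ⌊0.17081/2⌋ = 0; lat ⌊3.95352/1⌋ = 3.
Subsquare: lon ⌊0.17081/0.0833333⌋ = 2 → c; lat ⌊0.95352/0.0416667⌋ = 22 → w.
Extended square: lon ⌊0.00414/0.00833333⌋ = 0; lat ⌊0.03685/0.00416667⌋ = 8.

AP03cw08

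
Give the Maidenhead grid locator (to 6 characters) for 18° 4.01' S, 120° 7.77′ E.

Shift to the Maidenhead origin (180°W, 90°S): lon 300.1295, lat 71.9332.
Field (20°×10°, letters A–R): lon ⌊300.1295/20⌋ = 15 → P; lat ⌊71.9332/10⌋ = 7 → H.
Square (2°×1°, digits 0–9): lon ⌊0.1295/2⌋ = 0; lat ⌊1.9332/1⌋ = 1.
Subsquare (5′×2.5′, letters a–x): lon ⌊0.1295/0.0833333⌋ = 1 → b; lat ⌊0.9332/0.0416667⌋ = 22 → w.

PH01bw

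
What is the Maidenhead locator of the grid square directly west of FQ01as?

EQ91xs

Longitude subsquare a = 0; −1 → -1, wraps to 23 = x, carry into square.
Longitude square 0; −1 → -1, wraps to 9, carry into field.
Longitude field F = 5; −1 → 4 = E.
The latitude characters are unchanged.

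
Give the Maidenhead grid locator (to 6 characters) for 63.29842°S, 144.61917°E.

QC26hq

Shift to the Maidenhead origin (180°W, 90°S): lon 324.6192, lat 26.7016.
Field: 324.6192/20 → 16 → Q, 26.7016/10 → 2 → C; chars QC.
Square: 4.6192/2 → 2, 6.7016/1 → 6; chars 26.
Subsquare: 0.6192/0.0833333 → 7 → h, 0.7016/0.0416667 → 16 → q; chars hq.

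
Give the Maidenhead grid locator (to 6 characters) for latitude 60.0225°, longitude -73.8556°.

Shift to the Maidenhead origin (180°W, 90°S): lon 106.1444, lat 150.0225.
Field (20°×10°, letters A–R): lon ⌊106.1444/20⌋ = 5 → F; lat ⌊150.0225/10⌋ = 15 → P.
Square (2°×1°, digits 0–9): lon ⌊6.1444/2⌋ = 3; lat ⌊0.0225/1⌋ = 0.
Subsquare (5′×2.5′, letters a–x): lon ⌊0.1444/0.0833333⌋ = 1 → b; lat ⌊0.0225/0.0416667⌋ = 0 → a.

FP30ba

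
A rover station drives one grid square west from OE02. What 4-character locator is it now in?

Longitude square 0; −1 → -1, wraps to 9, carry into field.
Longitude field O = 14; −1 → 13 = N.
The latitude characters are unchanged.

NE92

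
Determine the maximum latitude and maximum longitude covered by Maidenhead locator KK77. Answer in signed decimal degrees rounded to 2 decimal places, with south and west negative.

18.00, 36.00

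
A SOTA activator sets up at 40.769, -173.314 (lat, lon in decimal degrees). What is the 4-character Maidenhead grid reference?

Add 180° to longitude and 90° to latitude: 6.69, 130.77.
Field: 6.69/20 → 0 → A, 130.77/10 → 13 → N; chars AN.
Square: 6.69/2 → 3, 0.77/1 → 0; chars 30.

AN30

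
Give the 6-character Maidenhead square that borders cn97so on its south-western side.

Longitude subsquare s = 18; −1 → 17 = r.
Latitude subsquare o = 14; −1 → 13 = n.

CN97rn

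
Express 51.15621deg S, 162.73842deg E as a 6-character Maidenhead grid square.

Shift to the Maidenhead origin (180°W, 90°S): lon 342.7384, lat 38.8438.
Field: 342.7384/20 → 17 → R, 38.8438/10 → 3 → D; chars RD.
Square: 2.7384/2 → 1, 8.8438/1 → 8; chars 18.
Subsquare: 0.7384/0.0833333 → 8 → i, 0.8438/0.0416667 → 20 → u; chars iu.

RD18iu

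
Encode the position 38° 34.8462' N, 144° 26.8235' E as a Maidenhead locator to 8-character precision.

QM28fn39

Shift to the Maidenhead origin (180°W, 90°S): lon 324.44706, lat 128.58077.
Field: 324.44706/20 → 16 → Q, 128.58077/10 → 12 → M; chars QM.
Square: 4.44706/2 → 2, 8.58077/1 → 8; chars 28.
Subsquare: 0.44706/0.0833333 → 5 → f, 0.58077/0.0416667 → 13 → n; chars fn.
Extended square: 0.03039/0.00833333 → 3, 0.03910/0.00416667 → 9; chars 39.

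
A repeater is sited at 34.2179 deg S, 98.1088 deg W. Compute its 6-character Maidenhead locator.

Add 180° to longitude and 90° to latitude: 81.8912, 55.7821.
Field: lon ⌊81.8912/20⌋ = 4 → E; lat ⌊55.7821/10⌋ = 5 → F.
Square: lon ⌊1.8912/2⌋ = 0; lat ⌊5.7821/1⌋ = 5.
Subsquare: lon ⌊1.8912/0.0833333⌋ = 22 → w; lat ⌊0.7821/0.0416667⌋ = 18 → s.

EF05ws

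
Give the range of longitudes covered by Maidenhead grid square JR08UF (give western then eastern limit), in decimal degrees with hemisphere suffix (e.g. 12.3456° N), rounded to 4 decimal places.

Field J=9, R=17: +9·20° lon, +17·10° lat → SW at lon 0°, lat 80°.
Square 0, 8: +0·2° lon, +8·1° lat → SW at lon 0°, lat 88°.
Subsquare u=20, f=5: +20·0.0833333° lon, +5·0.0416667° lat → SW at lon 1.66667°, lat 88.2083°.
Cell spans 0.0833333° lon × 0.0416667° lat.
west 1.6667° E, east 1.7500° E.

1.6667° E, 1.7500° E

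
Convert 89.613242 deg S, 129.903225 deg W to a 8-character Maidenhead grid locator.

CA50bj12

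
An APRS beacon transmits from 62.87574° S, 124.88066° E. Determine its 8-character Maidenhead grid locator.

Offset from 180°W / 90°S: lon 304.88066°, lat 27.12426°.
Field (20°×10°, letters A–R): lon ⌊304.88066/20⌋ = 15 → P; lat ⌊27.12426/10⌋ = 2 → C.
Square (2°×1°, digits 0–9): lon ⌊4.88066/2⌋ = 2; lat ⌊7.12426/1⌋ = 7.
Subsquare (5′×2.5′, letters a–x): lon ⌊0.88066/0.0833333⌋ = 10 → k; lat ⌊0.12426/0.0416667⌋ = 2 → c.
Extended square (30″×15″, digits 0–9): lon ⌊0.04733/0.00833333⌋ = 5; lat ⌊0.04093/0.00416667⌋ = 9.

PC27kc59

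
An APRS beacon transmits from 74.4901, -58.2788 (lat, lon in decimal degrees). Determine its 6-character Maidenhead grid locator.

GQ04ul

Offset from 180°W / 90°S: lon 121.7212°, lat 164.4901°.
Field: lon ⌊121.7212/20⌋ = 6 → G; lat ⌊164.4901/10⌋ = 16 → Q.
Square: lon ⌊1.7212/2⌋ = 0; lat ⌊4.4901/1⌋ = 4.
Subsquare: lon ⌊1.7212/0.0833333⌋ = 20 → u; lat ⌊0.4901/0.0416667⌋ = 11 → l.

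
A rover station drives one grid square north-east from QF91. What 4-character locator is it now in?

Longitude square 9; +1 → 10, wraps to 0, carry into field.
Longitude field Q = 16; +1 → 17 = R.
Latitude square 1; +1 → 2.

RF02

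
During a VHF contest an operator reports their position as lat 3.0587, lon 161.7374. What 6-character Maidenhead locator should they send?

RJ03ub

Offset from 180°W / 90°S: lon 341.7374°, lat 93.0587°.
Field (20°×10°, letters A–R): lon ⌊341.7374/20⌋ = 17 → R; lat ⌊93.0587/10⌋ = 9 → J.
Square (2°×1°, digits 0–9): lon ⌊1.7374/2⌋ = 0; lat ⌊3.0587/1⌋ = 3.
Subsquare (5′×2.5′, letters a–x): lon ⌊1.7374/0.0833333⌋ = 20 → u; lat ⌊0.0587/0.0416667⌋ = 1 → b.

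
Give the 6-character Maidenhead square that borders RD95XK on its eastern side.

AD05ak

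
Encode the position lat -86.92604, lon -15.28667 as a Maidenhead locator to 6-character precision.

Add 180° to longitude and 90° to latitude: 164.7133, 3.0740.
Field: lon ⌊164.7133/20⌋ = 8 → I; lat ⌊3.0740/10⌋ = 0 → A.
Square: lon ⌊4.7133/2⌋ = 2; lat ⌊3.0740/1⌋ = 3.
Subsquare: lon ⌊0.7133/0.0833333⌋ = 8 → i; lat ⌊0.0740/0.0416667⌋ = 1 → b.

IA23ib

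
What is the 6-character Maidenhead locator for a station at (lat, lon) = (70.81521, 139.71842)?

PQ90ut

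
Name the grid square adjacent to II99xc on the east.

Longitude subsquare x = 23; +1 → 24, wraps to 0 = a, carry into square.
Longitude square 9; +1 → 10, wraps to 0, carry into field.
Longitude field I = 8; +1 → 9 = J.
The latitude characters are unchanged.

JI09ac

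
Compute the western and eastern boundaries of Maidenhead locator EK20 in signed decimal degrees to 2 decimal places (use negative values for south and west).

-96.00, -94.00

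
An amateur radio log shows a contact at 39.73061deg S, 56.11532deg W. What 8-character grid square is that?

GF10wg64

Shift to the Maidenhead origin (180°W, 90°S): lon 123.88468, lat 50.26939.
Field: 123.88468/20 → 6 → G, 50.26939/10 → 5 → F; chars GF.
Square: 3.88468/2 → 1, 0.26939/1 → 0; chars 10.
Subsquare: 1.88468/0.0833333 → 22 → w, 0.26939/0.0416667 → 6 → g; chars wg.
Extended square: 0.05135/0.00833333 → 6, 0.01939/0.00416667 → 4; chars 64.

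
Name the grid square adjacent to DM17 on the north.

Latitude square 7; +1 → 8.
The longitude characters are unchanged.

DM18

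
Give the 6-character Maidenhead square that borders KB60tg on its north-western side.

Longitude subsquare t = 19; −1 → 18 = s.
Latitude subsquare g = 6; +1 → 7 = h.

KB60sh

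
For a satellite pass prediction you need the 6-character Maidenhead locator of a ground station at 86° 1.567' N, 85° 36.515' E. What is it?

NR26ta

Add 180° to longitude and 90° to latitude: 265.6086, 176.0261.
Field (20°×10°, letters A–R): 265.6086/20 → 13 → N, 176.0261/10 → 17 → R; chars NR.
Square (2°×1°, digits 0–9): 5.6086/2 → 2, 6.0261/1 → 6; chars 26.
Subsquare (5′×2.5′, letters a–x): 1.6086/0.0833333 → 19 → t, 0.0261/0.0416667 → 0 → a; chars ta.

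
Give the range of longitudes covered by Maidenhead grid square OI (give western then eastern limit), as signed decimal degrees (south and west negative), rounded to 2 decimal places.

100.00, 120.00

Field O=14, I=8: +14·20° lon, +8·10° lat → SW at lon 100°, lat -10°.
Cell spans 20° lon × 10° lat.
west 100.00, east 120.00.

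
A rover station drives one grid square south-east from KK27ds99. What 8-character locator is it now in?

Longitude extended square 9; +1 → 10, wraps to 0, carry into subsquare.
Longitude subsquare d = 3; +1 → 4 = e.
Latitude extended square 9; −1 → 8.

KK27es08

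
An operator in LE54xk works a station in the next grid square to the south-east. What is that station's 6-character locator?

Longitude subsquare x = 23; +1 → 24, wraps to 0 = a, carry into square.
Longitude square 5; +1 → 6.
Latitude subsquare k = 10; −1 → 9 = j.

LE64aj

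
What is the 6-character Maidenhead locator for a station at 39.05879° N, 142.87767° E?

QM19kb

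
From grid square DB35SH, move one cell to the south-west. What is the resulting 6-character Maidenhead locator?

Longitude subsquare s = 18; −1 → 17 = r.
Latitude subsquare h = 7; −1 → 6 = g.

DB35rg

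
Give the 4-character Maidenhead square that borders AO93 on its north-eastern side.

BO04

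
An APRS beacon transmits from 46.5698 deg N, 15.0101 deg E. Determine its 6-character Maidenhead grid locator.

JN76mn

Shift to the Maidenhead origin (180°W, 90°S): lon 195.0101, lat 136.5698.
Field: lon ⌊195.0101/20⌋ = 9 → J; lat ⌊136.5698/10⌋ = 13 → N.
Square: lon ⌊15.0101/2⌋ = 7; lat ⌊6.5698/1⌋ = 6.
Subsquare: lon ⌊1.0101/0.0833333⌋ = 12 → m; lat ⌊0.5698/0.0416667⌋ = 13 → n.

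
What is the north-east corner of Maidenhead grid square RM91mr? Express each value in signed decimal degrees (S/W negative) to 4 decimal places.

31.7500, 179.0833

Field R=17, M=12: +17·20° lon, +12·10° lat → SW at lon 160°, lat 30°.
Square 9, 1: +9·2° lon, +1·1° lat → SW at lon 178°, lat 31°.
Subsquare m=12, r=17: +12·0.0833333° lon, +17·0.0416667° lat → SW at lon 179°, lat 31.7083°.
Cell spans 0.0833333° lon × 0.0416667° lat. NE corner is SW corner plus one full cell.
latitude 31.7500, longitude 179.0833.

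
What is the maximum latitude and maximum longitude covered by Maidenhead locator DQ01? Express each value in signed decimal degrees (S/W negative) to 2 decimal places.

72.00, -118.00

Field D=3, Q=16: +3·20° lon, +16·10° lat → SW at lon -120°, lat 70°.
Square 0, 1: +0·2° lon, +1·1° lat → SW at lon -120°, lat 71°.
Cell spans 2° lon × 1° lat. NE corner is SW corner plus one full cell.
latitude 72.00, longitude -118.00.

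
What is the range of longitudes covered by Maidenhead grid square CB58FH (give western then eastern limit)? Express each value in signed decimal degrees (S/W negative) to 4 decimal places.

Field C=2, B=1: +2·20° lon, +1·10° lat → SW at lon -140°, lat -80°.
Square 5, 8: +5·2° lon, +8·1° lat → SW at lon -130°, lat -72°.
Subsquare f=5, h=7: +5·0.0833333° lon, +7·0.0416667° lat → SW at lon -129.583°, lat -71.7083°.
Cell spans 0.0833333° lon × 0.0416667° lat.
west -129.5833, east -129.5000.

-129.5833, -129.5000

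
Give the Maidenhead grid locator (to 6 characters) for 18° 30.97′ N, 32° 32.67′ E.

KK68gm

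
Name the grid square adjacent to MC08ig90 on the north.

Latitude extended square 0; +1 → 1.
The longitude characters are unchanged.

MC08ig91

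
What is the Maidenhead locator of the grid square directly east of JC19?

Longitude square 1; +1 → 2.
The latitude characters are unchanged.

JC29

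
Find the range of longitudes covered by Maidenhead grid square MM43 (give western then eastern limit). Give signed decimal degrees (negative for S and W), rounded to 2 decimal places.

68.00, 70.00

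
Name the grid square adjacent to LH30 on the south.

LG39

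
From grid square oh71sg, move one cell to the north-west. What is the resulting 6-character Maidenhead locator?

OH71rh

Longitude subsquare s = 18; −1 → 17 = r.
Latitude subsquare g = 6; +1 → 7 = h.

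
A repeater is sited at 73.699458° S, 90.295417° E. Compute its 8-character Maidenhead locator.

NB56dh52

Shift to the Maidenhead origin (180°W, 90°S): lon 270.29542, lat 16.30054.
Field (20°×10°, letters A–R): lon ⌊270.29542/20⌋ = 13 → N; lat ⌊16.30054/10⌋ = 1 → B.
Square (2°×1°, digits 0–9): lon ⌊10.29542/2⌋ = 5; lat ⌊6.30054/1⌋ = 6.
Subsquare (5′×2.5′, letters a–x): lon ⌊0.29542/0.0833333⌋ = 3 → d; lat ⌊0.30054/0.0416667⌋ = 7 → h.
Extended square (30″×15″, digits 0–9): lon ⌊0.04542/0.00833333⌋ = 5; lat ⌊0.00888/0.00416667⌋ = 2.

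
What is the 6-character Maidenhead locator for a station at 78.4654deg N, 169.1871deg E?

Add 180° to longitude and 90° to latitude: 349.1871, 168.4654.
Field: lon ⌊349.1871/20⌋ = 17 → R; lat ⌊168.4654/10⌋ = 16 → Q.
Square: lon ⌊9.1871/2⌋ = 4; lat ⌊8.4654/1⌋ = 8.
Subsquare: lon ⌊1.1871/0.0833333⌋ = 14 → o; lat ⌊0.4654/0.0416667⌋ = 11 → l.

RQ48ol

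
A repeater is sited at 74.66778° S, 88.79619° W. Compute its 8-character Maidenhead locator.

EB55oh49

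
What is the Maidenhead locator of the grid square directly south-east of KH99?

Longitude square 9; +1 → 10, wraps to 0, carry into field.
Longitude field K = 10; +1 → 11 = L.
Latitude square 9; −1 → 8.

LH08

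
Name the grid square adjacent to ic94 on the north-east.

JC05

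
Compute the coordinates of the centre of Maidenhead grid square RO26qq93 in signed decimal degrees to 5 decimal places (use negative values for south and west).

56.68125, 165.41250

Field R=17, O=14: +17·20° lon, +14·10° lat → SW at lon 160°, lat 50°.
Square 2, 6: +2·2° lon, +6·1° lat → SW at lon 164°, lat 56°.
Subsquare q=16, q=16: +16·0.0833333° lon, +16·0.0416667° lat → SW at lon 165.333°, lat 56.6667°.
Extended square 9, 3: +9·0.00833333° lon, +3·0.00416667° lat → SW at lon 165.408°, lat 56.6792°.
Cell spans 0.00833333° lon × 0.00416667° lat. Centre is SW corner plus half of each.
latitude 56.68125, longitude 165.41250.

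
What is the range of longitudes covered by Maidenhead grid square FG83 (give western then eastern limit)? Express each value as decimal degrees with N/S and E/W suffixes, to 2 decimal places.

Field F=5, G=6: +5·20° lon, +6·10° lat → SW at lon -80°, lat -30°.
Square 8, 3: +8·2° lon, +3·1° lat → SW at lon -64°, lat -27°.
Cell spans 2° lon × 1° lat.
west 64.00° W, east 62.00° W.

64.00° W, 62.00° W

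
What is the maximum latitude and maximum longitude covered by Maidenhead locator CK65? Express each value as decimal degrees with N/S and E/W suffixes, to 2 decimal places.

Field C=2, K=10: +2·20° lon, +10·10° lat → SW at lon -140°, lat 10°.
Square 6, 5: +6·2° lon, +5·1° lat → SW at lon -128°, lat 15°.
Cell spans 2° lon × 1° lat. NE corner is SW corner plus one full cell.
latitude 16.00° N, longitude 126.00° W.

16.00° N, 126.00° W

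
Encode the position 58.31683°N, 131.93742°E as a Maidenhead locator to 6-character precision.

Add 180° to longitude and 90° to latitude: 311.9374, 148.3168.
Field (20°×10°, letters A–R): lon ⌊311.9374/20⌋ = 15 → P; lat ⌊148.3168/10⌋ = 14 → O.
Square (2°×1°, digits 0–9): lon ⌊11.9374/2⌋ = 5; lat ⌊8.3168/1⌋ = 8.
Subsquare (5′×2.5′, letters a–x): lon ⌊1.9374/0.0833333⌋ = 23 → x; lat ⌊0.3168/0.0416667⌋ = 7 → h.

PO58xh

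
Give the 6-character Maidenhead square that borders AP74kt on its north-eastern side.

AP74lu

Longitude subsquare k = 10; +1 → 11 = l.
Latitude subsquare t = 19; +1 → 20 = u.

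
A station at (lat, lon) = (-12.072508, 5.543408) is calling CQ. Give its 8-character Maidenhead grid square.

JH27sw52

Shift to the Maidenhead origin (180°W, 90°S): lon 185.54341, lat 77.92749.
Field: 185.54341/20 → 9 → J, 77.92749/10 → 7 → H; chars JH.
Square: 5.54341/2 → 2, 7.92749/1 → 7; chars 27.
Subsquare: 1.54341/0.0833333 → 18 → s, 0.92749/0.0416667 → 22 → w; chars sw.
Extended square: 0.04341/0.00833333 → 5, 0.01083/0.00416667 → 2; chars 52.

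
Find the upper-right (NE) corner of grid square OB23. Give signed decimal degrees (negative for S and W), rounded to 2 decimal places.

Field O=14, B=1: +14·20° lon, +1·10° lat → SW at lon 100°, lat -80°.
Square 2, 3: +2·2° lon, +3·1° lat → SW at lon 104°, lat -77°.
Cell spans 2° lon × 1° lat. NE corner is SW corner plus one full cell.
latitude -76.00, longitude 106.00.

-76.00, 106.00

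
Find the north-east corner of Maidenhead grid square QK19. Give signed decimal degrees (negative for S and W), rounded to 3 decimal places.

20.000, 144.000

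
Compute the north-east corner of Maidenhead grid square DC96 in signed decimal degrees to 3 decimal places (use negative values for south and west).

Field D=3, C=2: +3·20° lon, +2·10° lat → SW at lon -120°, lat -70°.
Square 9, 6: +9·2° lon, +6·1° lat → SW at lon -102°, lat -64°.
Cell spans 2° lon × 1° lat. NE corner is SW corner plus one full cell.
latitude -63.000, longitude -100.000.

-63.000, -100.000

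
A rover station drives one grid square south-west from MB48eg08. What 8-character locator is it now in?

MB48dg97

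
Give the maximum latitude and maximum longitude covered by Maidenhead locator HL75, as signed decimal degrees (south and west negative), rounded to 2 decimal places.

Field H=7, L=11: +7·20° lon, +11·10° lat → SW at lon -40°, lat 20°.
Square 7, 5: +7·2° lon, +5·1° lat → SW at lon -26°, lat 25°.
Cell spans 2° lon × 1° lat. NE corner is SW corner plus one full cell.
latitude 26.00, longitude -24.00.

26.00, -24.00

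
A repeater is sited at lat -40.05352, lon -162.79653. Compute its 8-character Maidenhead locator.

AE89ow47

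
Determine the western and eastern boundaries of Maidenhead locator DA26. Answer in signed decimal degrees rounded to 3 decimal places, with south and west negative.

-116.000, -114.000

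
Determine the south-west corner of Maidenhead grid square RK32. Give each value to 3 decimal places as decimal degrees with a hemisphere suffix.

Field R=17, K=10: +17·20° lon, +10·10° lat → SW at lon 160°, lat 10°.
Square 3, 2: +3·2° lon, +2·1° lat → SW at lon 166°, lat 12°.
latitude 12.000° N, longitude 166.000° E.

12.000° N, 166.000° E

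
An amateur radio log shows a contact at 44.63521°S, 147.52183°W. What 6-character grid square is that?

BE65fi

Shift to the Maidenhead origin (180°W, 90°S): lon 32.4782, lat 45.3648.
Field: lon ⌊32.4782/20⌋ = 1 → B; lat ⌊45.3648/10⌋ = 4 → E.
Square: lon ⌊12.4782/2⌋ = 6; lat ⌊5.3648/1⌋ = 5.
Subsquare: lon ⌊0.4782/0.0833333⌋ = 5 → f; lat ⌊0.3648/0.0416667⌋ = 8 → i.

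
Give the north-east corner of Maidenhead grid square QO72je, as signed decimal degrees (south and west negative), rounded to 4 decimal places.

52.2083, 154.8333

Field Q=16, O=14: +16·20° lon, +14·10° lat → SW at lon 140°, lat 50°.
Square 7, 2: +7·2° lon, +2·1° lat → SW at lon 154°, lat 52°.
Subsquare j=9, e=4: +9·0.0833333° lon, +4·0.0416667° lat → SW at lon 154.75°, lat 52.1667°.
Cell spans 0.0833333° lon × 0.0416667° lat. NE corner is SW corner plus one full cell.
latitude 52.2083, longitude 154.8333.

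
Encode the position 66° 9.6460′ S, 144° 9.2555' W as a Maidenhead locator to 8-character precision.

Offset from 180°W / 90°S: lon 35.84574°, lat 23.83923°.
Field: 35.84574/20 → 1 → B, 23.83923/10 → 2 → C; chars BC.
Square: 15.84574/2 → 7, 3.83923/1 → 3; chars 73.
Subsquare: 1.84574/0.0833333 → 22 → w, 0.83923/0.0416667 → 20 → u; chars wu.
Extended square: 0.01241/0.00833333 → 1, 0.00590/0.00416667 → 1; chars 11.

BC73wu11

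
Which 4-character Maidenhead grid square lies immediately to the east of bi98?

CI08

Longitude square 9; +1 → 10, wraps to 0, carry into field.
Longitude field B = 1; +1 → 2 = C.
The latitude characters are unchanged.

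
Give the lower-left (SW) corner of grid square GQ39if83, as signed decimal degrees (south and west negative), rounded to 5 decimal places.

Field G=6, Q=16: +6·20° lon, +16·10° lat → SW at lon -60°, lat 70°.
Square 3, 9: +3·2° lon, +9·1° lat → SW at lon -54°, lat 79°.
Subsquare i=8, f=5: +8·0.0833333° lon, +5·0.0416667° lat → SW at lon -53.3333°, lat 79.2083°.
Extended square 8, 3: +8·0.00833333° lon, +3·0.00416667° lat → SW at lon -53.2667°, lat 79.2208°.
latitude 79.22083, longitude -53.26667.

79.22083, -53.26667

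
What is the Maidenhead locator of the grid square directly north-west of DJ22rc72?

DJ22rc63

Longitude extended square 7; −1 → 6.
Latitude extended square 2; +1 → 3.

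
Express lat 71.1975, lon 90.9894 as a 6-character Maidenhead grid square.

NQ51le

Offset from 180°W / 90°S: lon 270.9894°, lat 161.1975°.
Field: lon ⌊270.9894/20⌋ = 13 → N; lat ⌊161.1975/10⌋ = 16 → Q.
Square: lon ⌊10.9894/2⌋ = 5; lat ⌊1.1975/1⌋ = 1.
Subsquare: lon ⌊0.9894/0.0833333⌋ = 11 → l; lat ⌊0.1975/0.0416667⌋ = 4 → e.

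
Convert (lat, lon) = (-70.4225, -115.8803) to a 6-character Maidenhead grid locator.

DB29bn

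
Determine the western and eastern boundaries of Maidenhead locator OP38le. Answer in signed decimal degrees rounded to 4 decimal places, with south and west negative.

106.9167, 107.0000

Field O=14, P=15: +14·20° lon, +15·10° lat → SW at lon 100°, lat 60°.
Square 3, 8: +3·2° lon, +8·1° lat → SW at lon 106°, lat 68°.
Subsquare l=11, e=4: +11·0.0833333° lon, +4·0.0416667° lat → SW at lon 106.917°, lat 68.1667°.
Cell spans 0.0833333° lon × 0.0416667° lat.
west 106.9167, east 107.0000.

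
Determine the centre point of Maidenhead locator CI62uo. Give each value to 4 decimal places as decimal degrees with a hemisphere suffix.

Field C=2, I=8: +2·20° lon, +8·10° lat → SW at lon -140°, lat -10°.
Square 6, 2: +6·2° lon, +2·1° lat → SW at lon -128°, lat -8°.
Subsquare u=20, o=14: +20·0.0833333° lon, +14·0.0416667° lat → SW at lon -126.333°, lat -7.41667°.
Cell spans 0.0833333° lon × 0.0416667° lat. Centre is SW corner plus half of each.
latitude 7.3958° S, longitude 126.2917° W.

7.3958° S, 126.2917° W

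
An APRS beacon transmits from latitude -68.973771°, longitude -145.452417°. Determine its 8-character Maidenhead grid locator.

BC71ga56

Add 180° to longitude and 90° to latitude: 34.54758, 21.02623.
Field: lon ⌊34.54758/20⌋ = 1 → B; lat ⌊21.02623/10⌋ = 2 → C.
Square: lon ⌊14.54758/2⌋ = 7; lat ⌊1.02623/1⌋ = 1.
Subsquare: lon ⌊0.54758/0.0833333⌋ = 6 → g; lat ⌊0.02623/0.0416667⌋ = 0 → a.
Extended square: lon ⌊0.04758/0.00833333⌋ = 5; lat ⌊0.02623/0.00416667⌋ = 6.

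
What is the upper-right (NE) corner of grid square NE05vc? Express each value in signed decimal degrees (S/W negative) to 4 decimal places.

-44.8750, 81.8333

Field N=13, E=4: +13·20° lon, +4·10° lat → SW at lon 80°, lat -50°.
Square 0, 5: +0·2° lon, +5·1° lat → SW at lon 80°, lat -45°.
Subsquare v=21, c=2: +21·0.0833333° lon, +2·0.0416667° lat → SW at lon 81.75°, lat -44.9167°.
Cell spans 0.0833333° lon × 0.0416667° lat. NE corner is SW corner plus one full cell.
latitude -44.8750, longitude 81.8333.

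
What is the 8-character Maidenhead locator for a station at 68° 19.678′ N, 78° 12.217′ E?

MP98ch48

Shift to the Maidenhead origin (180°W, 90°S): lon 258.20362, lat 158.32797.
Field: 258.20362/20 → 12 → M, 158.32797/10 → 15 → P; chars MP.
Square: 18.20362/2 → 9, 8.32797/1 → 8; chars 98.
Subsquare: 0.20362/0.0833333 → 2 → c, 0.32797/0.0416667 → 7 → h; chars ch.
Extended square: 0.03695/0.00833333 → 4, 0.03630/0.00416667 → 8; chars 48.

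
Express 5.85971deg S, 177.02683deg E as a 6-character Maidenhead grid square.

RI84md

Add 180° to longitude and 90° to latitude: 357.0268, 84.1403.
Field: lon ⌊357.0268/20⌋ = 17 → R; lat ⌊84.1403/10⌋ = 8 → I.
Square: lon ⌊17.0268/2⌋ = 8; lat ⌊4.1403/1⌋ = 4.
Subsquare: lon ⌊1.0268/0.0833333⌋ = 12 → m; lat ⌊0.1403/0.0416667⌋ = 3 → d.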